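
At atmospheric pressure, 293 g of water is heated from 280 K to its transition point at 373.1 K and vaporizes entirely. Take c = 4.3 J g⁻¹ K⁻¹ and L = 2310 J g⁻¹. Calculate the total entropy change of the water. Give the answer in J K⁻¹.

Warming step: ΔS₁ = m c ln(T_tr/T_i) = 293 × 4.3 × ln(373.1/280) = 361.7 J/K.
Phase change: ΔS₂ = +mL/T_tr = 293 × 2310 / 373.1 = 1814 J/K.
ΔS_total = (361.7) + (1814) = 2180 J/K.

ΔS = 2180 J/K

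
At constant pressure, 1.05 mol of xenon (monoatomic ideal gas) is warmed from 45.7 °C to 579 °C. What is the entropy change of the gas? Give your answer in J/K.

In kelvin: T₁ = 318.85 K, T₂ = 852.15 K. At constant pressure, ΔS = nC_p ln(T₂/T₁) with C_p = 5R/2 = 20.79 J mol⁻¹ K⁻¹.
ΔS = 1.05 × 20.79 × ln(852.15/318.85) = 21.5 J/K.

ΔS = 21.5 J/K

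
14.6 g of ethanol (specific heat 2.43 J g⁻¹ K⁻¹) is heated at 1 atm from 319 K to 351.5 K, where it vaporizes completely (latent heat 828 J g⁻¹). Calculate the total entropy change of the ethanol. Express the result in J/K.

ΔS = 37.8 J/K

Warming step: ΔS₁ = m c ln(T_tr/T_i) = 14.6 × 2.43 × ln(351.5/319) = 3.442 J/K.
Phase change: ΔS₂ = +mL/T_tr = 14.6 × 828 / 351.5 = 34.39 J/K.
ΔS_total = (3.442) + (34.39) = 37.8 J/K.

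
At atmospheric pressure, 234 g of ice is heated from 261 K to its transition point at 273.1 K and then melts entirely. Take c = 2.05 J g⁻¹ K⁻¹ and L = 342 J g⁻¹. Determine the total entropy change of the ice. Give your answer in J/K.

Warming step: ΔS₁ = m c ln(T_tr/T_i) = 234 × 2.05 × ln(273.1/261) = 21.74 J/K.
Phase change: ΔS₂ = +mL/T_tr = 234 × 342 / 273.1 = 293 J/K.
ΔS_total = (21.74) + (293) = 315 J/K.

ΔS = 315 J/K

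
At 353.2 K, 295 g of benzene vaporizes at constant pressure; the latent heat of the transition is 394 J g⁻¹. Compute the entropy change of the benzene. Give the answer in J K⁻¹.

Heat absorbed by the substance: Q = mL = 295 × 394 = 116230 J.
At constant T, ΔS = Q_rev/T = 116230 / 353.2 = 329 J/K.

ΔS = 329 J/K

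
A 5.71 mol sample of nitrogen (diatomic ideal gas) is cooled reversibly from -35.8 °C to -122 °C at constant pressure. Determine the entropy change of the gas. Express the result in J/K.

ΔS = -75 J/K

In kelvin: T₁ = 237.35 K, T₂ = 151.15 K. At constant pressure, ΔS = nC_p ln(T₂/T₁) with C_p = 7R/2 = 29.1 J mol⁻¹ K⁻¹.
ΔS = 5.71 × 29.1 × ln(151.15/237.35) = -75 J/K.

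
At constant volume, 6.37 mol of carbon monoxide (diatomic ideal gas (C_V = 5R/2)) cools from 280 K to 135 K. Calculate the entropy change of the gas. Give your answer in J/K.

ΔS = -96.6 J/K

At constant volume, ΔS = nC_V ln(T₂/T₁) with C_V = 5R/2 = 20.79 J mol⁻¹ K⁻¹.
ΔS = 6.37 × 20.79 × ln(135/280) = -96.6 J/K.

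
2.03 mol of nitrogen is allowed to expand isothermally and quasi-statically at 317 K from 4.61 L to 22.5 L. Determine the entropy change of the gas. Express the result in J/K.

For an isothermal ideal gas ΔS_gas = nR ln(V₂/V₁) = 2.03 × 8.314 × ln(22.5/4.61) = 26.8 J/K.

ΔS_gas = 26.8 J/K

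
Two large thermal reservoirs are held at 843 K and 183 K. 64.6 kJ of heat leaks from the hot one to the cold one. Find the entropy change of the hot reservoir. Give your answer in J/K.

ΔS_hot = -76.6 J/K

The hot reservoir loses heat Q, so ΔS_hot = −Q/T_H = −64600/843 = -76.6 J/K.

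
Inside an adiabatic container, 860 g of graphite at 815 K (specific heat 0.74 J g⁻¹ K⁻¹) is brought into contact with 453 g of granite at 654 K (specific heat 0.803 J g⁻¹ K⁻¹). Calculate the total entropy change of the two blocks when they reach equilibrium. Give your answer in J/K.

ΔS_total = 5.49 J/K

Energy balance: T_f = (m₁c₁T₁ + m₂c₂T₂)/(m₁c₁ + m₂c₂) = 756.44 K.
ΔS₁ = m₁c₁ ln(T_f/T₁) = 636.4 × ln(756.44/815) = -47.4496 J/K.
ΔS₂ = m₂c₂ ln(T_f/T₂) = 363.759 × ln(756.44/654) = 52.9347 J/K.
ΔS_total = -47.4496 + 52.9347 = 5.49 J/K.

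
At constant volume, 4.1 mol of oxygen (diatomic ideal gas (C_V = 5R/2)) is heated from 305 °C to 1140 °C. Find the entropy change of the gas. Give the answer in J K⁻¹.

In kelvin: T₁ = 578.15 K, T₂ = 1413.15 K. At constant volume, ΔS = nC_V ln(T₂/T₁) with C_V = 5R/2 = 20.79 J mol⁻¹ K⁻¹.
ΔS = 4.1 × 20.79 × ln(1413.15/578.15) = 76.2 J/K.

ΔS = 76.2 J/K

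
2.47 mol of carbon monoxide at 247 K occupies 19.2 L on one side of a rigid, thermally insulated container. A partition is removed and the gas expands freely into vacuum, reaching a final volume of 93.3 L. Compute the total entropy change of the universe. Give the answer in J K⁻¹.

ΔS_universe = 32.5 J/K

For an ideal gas in free expansion Q = 0 and W = 0, so T is unchanged.
Entropy is a state function; using a reversible isothermal path, ΔS_gas = nR ln(V₂/V₁) = 2.47 × 8.314 × ln(93.3/19.2) = 32.5 J/K.
The insulated surroundings exchange no heat, so ΔS_surr = 0 and ΔS_universe = ΔS_gas.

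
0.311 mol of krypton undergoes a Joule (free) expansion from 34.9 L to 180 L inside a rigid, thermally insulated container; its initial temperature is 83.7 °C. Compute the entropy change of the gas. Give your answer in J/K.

ΔS_gas = 4.24 J/K

For an ideal gas in free expansion Q = 0 and W = 0, so T is unchanged.
Entropy is a state function; using a reversible isothermal path, ΔS_gas = nR ln(V₂/V₁) = 0.311 × 8.314 × ln(180/34.9) = 4.24 J/K.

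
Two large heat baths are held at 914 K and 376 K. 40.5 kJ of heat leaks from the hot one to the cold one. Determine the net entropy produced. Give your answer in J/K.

ΔS_total = 63.4 J/K

ΔS_hot = −Q/T_H = −40500/914 = -44.31 J/K and ΔS_cold = +Q/T_C = 40500/376 = 107.7 J/K.
ΔS_total = -44.31 + 107.7 = 63.4 J/K, positive as the second law requires.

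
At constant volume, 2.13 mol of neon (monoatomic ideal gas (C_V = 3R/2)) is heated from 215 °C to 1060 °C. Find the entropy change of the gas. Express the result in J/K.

In kelvin: T₁ = 488.15 K, T₂ = 1333.15 K. At constant volume, ΔS = nC_V ln(T₂/T₁) with C_V = 3R/2 = 12.47 J mol⁻¹ K⁻¹.
ΔS = 2.13 × 12.47 × ln(1333.15/488.15) = 26.7 J/K.

ΔS = 26.7 J/K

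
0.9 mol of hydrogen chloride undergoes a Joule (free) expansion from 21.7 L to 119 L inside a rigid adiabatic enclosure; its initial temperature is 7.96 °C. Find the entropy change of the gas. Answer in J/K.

ΔS_gas = 12.7 J/K

No heat is exchanged and no work is done, so the ideal-gas temperature stays constant.
Entropy is a state function; using a reversible isothermal path, ΔS_gas = nR ln(V₂/V₁) = 0.9 × 8.314 × ln(119/21.7) = 12.7 J/K.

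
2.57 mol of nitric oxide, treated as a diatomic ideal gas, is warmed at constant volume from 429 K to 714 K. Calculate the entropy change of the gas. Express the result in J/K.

ΔS = 27.2 J/K

At constant volume, ΔS = nC_V ln(T₂/T₁) with C_V = 5R/2 = 20.79 J mol⁻¹ K⁻¹.
ΔS = 2.57 × 20.79 × ln(714/429) = 27.2 J/K.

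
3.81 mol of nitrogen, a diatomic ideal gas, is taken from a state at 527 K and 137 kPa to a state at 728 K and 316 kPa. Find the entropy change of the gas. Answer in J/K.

ΔS = nC_p ln(T₂/T₁) − nR ln(P₂/P₁), with C_p = 7R/2 = 29.1 J mol⁻¹ K⁻¹ for a diatomic ideal gas.
ΔS = 3.81 × [29.1 × ln(728/527) − 8.314 × ln(316/137)] = 9.35 J/K.

ΔS = 9.35 J/K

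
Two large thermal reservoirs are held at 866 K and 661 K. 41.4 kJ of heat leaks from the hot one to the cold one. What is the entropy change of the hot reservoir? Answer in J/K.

The hot reservoir loses heat Q, so ΔS_hot = −Q/T_H = −41400/866 = -47.8 J/K.

ΔS_hot = -47.8 J/K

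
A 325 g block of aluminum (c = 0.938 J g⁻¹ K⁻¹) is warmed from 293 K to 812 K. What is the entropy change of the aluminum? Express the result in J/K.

ΔS = ∫dQ_rev/T = m c ln(T₂/T₁) = 325 × 0.938 × ln(812/293) = 311 J/K.

ΔS = 311 J/K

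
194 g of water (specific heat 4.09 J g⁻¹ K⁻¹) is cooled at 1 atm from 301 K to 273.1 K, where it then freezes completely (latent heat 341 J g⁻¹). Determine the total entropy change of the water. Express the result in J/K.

ΔS = -319 J/K

Cooling step: ΔS₁ = m c ln(T_tr/T_i) = 194 × 4.09 × ln(273.1/301) = -77.18 J/K.
Phase change: ΔS₂ = −mL/T_tr = −194 × 341 / 273.1 = -242.2 J/K.
ΔS_total = (-77.18) + (-242.2) = -319 J/K.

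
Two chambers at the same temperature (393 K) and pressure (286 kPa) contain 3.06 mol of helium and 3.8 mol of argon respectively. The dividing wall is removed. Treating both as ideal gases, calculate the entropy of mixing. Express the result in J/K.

ΔS_mix = 39.2 J/K

Mole fractions: x_A = 3.06/6.86 = 0.446, x_B = 0.554.
ΔS_mix = −R(n_A ln x_A + n_B ln x_B) = −8.314 × (3.06 ln 0.446 + 3.8 ln 0.554) = 39.2 J/K.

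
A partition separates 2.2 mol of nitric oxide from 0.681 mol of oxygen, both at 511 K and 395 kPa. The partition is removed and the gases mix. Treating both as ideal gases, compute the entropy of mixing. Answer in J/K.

Mole fractions: x_A = 2.2/2.88 = 0.764, x_B = 0.236.
ΔS_mix = −R(n_A ln x_A + n_B ln x_B) = −8.314 × (2.2 ln 0.764 + 0.681 ln 0.236) = 13.1 J/K.

ΔS_mix = 13.1 J/K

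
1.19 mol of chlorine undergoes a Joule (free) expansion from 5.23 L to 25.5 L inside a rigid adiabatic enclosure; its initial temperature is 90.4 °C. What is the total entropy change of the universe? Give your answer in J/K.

ΔS_universe = 15.7 J/K

For an ideal gas in free expansion Q = 0 and W = 0, so T is unchanged.
Entropy is a state function; using a reversible isothermal path, ΔS_gas = nR ln(V₂/V₁) = 1.19 × 8.314 × ln(25.5/5.23) = 15.7 J/K.
The insulated surroundings exchange no heat, so ΔS_surr = 0 and ΔS_universe = ΔS_gas.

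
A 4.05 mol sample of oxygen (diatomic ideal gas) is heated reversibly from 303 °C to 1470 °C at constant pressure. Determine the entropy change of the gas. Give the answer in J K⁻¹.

ΔS = 130 J/K

In kelvin: T₁ = 576.15 K, T₂ = 1743.15 K. At constant pressure, ΔS = nC_p ln(T₂/T₁) with C_p = 7R/2 = 29.1 J mol⁻¹ K⁻¹.
ΔS = 4.05 × 29.1 × ln(1743.15/576.15) = 130 J/K.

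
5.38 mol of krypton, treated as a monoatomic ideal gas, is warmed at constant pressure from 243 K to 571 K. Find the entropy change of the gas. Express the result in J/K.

ΔS = 95.5 J/K

At constant pressure, ΔS = nC_p ln(T₂/T₁) with C_p = 5R/2 = 20.79 J mol⁻¹ K⁻¹.
ΔS = 5.38 × 20.79 × ln(571/243) = 95.5 J/K.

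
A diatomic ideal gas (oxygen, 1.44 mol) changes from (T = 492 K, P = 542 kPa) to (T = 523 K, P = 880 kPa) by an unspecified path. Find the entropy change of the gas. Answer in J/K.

ΔS = nC_p ln(T₂/T₁) − nR ln(P₂/P₁), with C_p = 7R/2 = 29.1 J mol⁻¹ K⁻¹ for a diatomic ideal gas.
ΔS = 1.44 × [29.1 × ln(523/492) − 8.314 × ln(880/542)] = -3.24 J/K.

ΔS = -3.24 J/K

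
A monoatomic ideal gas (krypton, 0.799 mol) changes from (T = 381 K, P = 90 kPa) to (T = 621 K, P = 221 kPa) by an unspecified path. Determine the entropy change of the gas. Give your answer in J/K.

ΔS = 2.15 J/K

ΔS = nC_p ln(T₂/T₁) − nR ln(P₂/P₁), with C_p = 5R/2 = 20.79 J mol⁻¹ K⁻¹ for a monoatomic ideal gas.
ΔS = 0.799 × [20.79 × ln(621/381) − 8.314 × ln(221/90)] = 2.15 J/K.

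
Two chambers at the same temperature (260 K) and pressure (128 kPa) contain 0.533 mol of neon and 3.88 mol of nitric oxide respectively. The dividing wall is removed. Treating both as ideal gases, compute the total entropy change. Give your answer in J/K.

ΔS_mix = 13.5 J/K

Mole fractions: x_A = 0.533/4.41 = 0.121, x_B = 0.879.
ΔS_mix = −R(n_A ln x_A + n_B ln x_B) = −8.314 × (0.533 ln 0.121 + 3.88 ln 0.879) = 13.5 J/K.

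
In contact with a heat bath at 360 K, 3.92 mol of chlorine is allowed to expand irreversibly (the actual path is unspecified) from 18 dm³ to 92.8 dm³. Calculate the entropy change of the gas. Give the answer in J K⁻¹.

Entropy is a state function, so ΔS_gas depends only on the end states.
For an isothermal ideal gas ΔS_gas = nR ln(V₂/V₁) = 3.92 × 8.314 × ln(92.8/18) = 53.5 J/K.

ΔS_gas = 53.5 J/K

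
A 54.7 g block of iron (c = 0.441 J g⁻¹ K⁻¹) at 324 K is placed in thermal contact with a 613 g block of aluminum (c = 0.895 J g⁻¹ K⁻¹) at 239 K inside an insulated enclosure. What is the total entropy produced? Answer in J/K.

Energy balance: T_f = (m₁c₁T₁ + m₂c₂T₂)/(m₁c₁ + m₂c₂) = 242.58 K.
ΔS₁ = m₁c₁ ln(T_f/T₁) = 24.1227 × ln(242.58/324) = -6.981 J/K.
ΔS₂ = m₂c₂ ln(T_f/T₂) = 548.635 × ln(242.58/239) = 8.157 J/K.
ΔS_total = -6.981 + 8.157 = 1.18 J/K.

ΔS_total = 1.18 J/K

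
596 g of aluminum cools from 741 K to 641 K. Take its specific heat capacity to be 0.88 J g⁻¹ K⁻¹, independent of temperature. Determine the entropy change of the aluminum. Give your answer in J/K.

ΔS = ∫dQ_rev/T = m c ln(T₂/T₁) = 596 × 0.88 × ln(641/741) = -76 J/K.

ΔS = -76 J/K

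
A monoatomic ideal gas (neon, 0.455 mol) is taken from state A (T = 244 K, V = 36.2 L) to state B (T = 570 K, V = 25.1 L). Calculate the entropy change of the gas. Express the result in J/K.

Entropy is a state function: ΔS = nC_V ln(T₂/T₁) + nR ln(V₂/V₁), with C_V = 3R/2 = 12.47 J mol⁻¹ K⁻¹ for a monoatomic ideal gas.
ΔS = 0.455 × [12.47 × ln(570/244) + 8.314 × ln(25.1/36.2)] = 3.43 J/K.

ΔS = 3.43 J/K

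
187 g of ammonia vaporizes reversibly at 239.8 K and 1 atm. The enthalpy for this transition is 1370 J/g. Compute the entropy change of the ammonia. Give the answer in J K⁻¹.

ΔS = 1070 J/K

Heat absorbed by the substance: Q = mL = 187 × 1370 = 256190 J.
At constant T, ΔS = Q_rev/T = 256190 / 239.8 = 1070 J/K.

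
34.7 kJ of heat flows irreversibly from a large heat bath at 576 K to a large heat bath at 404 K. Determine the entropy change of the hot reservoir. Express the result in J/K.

The hot reservoir loses heat Q, so ΔS_hot = −Q/T_H = −34700/576 = -60.2 J/K.

ΔS_hot = -60.2 J/K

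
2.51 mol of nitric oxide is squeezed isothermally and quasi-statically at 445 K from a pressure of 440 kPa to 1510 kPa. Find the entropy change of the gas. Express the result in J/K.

For an isothermal ideal gas ΔS_gas = nR ln(P₁/P₂) = 2.51 × 8.314 × ln(440/1510) = -25.7 J/K.

ΔS_gas = -25.7 J/K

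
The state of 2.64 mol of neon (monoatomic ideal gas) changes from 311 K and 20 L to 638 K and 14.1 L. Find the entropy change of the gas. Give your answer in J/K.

Entropy is a state function: ΔS = nC_V ln(T₂/T₁) + nR ln(V₂/V₁), with C_V = 3R/2 = 12.47 J mol⁻¹ K⁻¹ for a monoatomic ideal gas.
ΔS = 2.64 × [12.47 × ln(638/311) + 8.314 × ln(14.1/20)] = 16 J/K.

ΔS = 16 J/K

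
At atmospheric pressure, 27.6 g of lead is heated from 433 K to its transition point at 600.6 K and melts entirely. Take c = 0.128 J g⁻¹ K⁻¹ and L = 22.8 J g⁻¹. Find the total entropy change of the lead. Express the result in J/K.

ΔS = 2.2 J/K

Warming step: ΔS₁ = m c ln(T_tr/T_i) = 27.6 × 0.128 × ln(600.6/433) = 1.156 J/K.
Phase change: ΔS₂ = +mL/T_tr = 27.6 × 22.8 / 600.6 = 1.048 J/K.
ΔS_total = (1.156) + (1.048) = 2.2 J/K.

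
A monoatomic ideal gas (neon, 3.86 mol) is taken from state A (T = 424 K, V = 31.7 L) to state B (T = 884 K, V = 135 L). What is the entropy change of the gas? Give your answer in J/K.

Entropy is a state function: ΔS = nC_V ln(T₂/T₁) + nR ln(V₂/V₁), with C_V = 3R/2 = 12.47 J mol⁻¹ K⁻¹ for a monoatomic ideal gas.
ΔS = 3.86 × [12.47 × ln(884/424) + 8.314 × ln(135/31.7)] = 81.9 J/K.

ΔS = 81.9 J/K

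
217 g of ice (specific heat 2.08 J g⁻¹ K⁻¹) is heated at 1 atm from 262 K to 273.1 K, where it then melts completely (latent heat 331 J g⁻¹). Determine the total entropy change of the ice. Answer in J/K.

Warming step: ΔS₁ = m c ln(T_tr/T_i) = 217 × 2.08 × ln(273.1/262) = 18.73 J/K.
Phase change: ΔS₂ = +mL/T_tr = 217 × 331 / 273.1 = 263 J/K.
ΔS_total = (18.73) + (263) = 282 J/K.

ΔS = 282 J/K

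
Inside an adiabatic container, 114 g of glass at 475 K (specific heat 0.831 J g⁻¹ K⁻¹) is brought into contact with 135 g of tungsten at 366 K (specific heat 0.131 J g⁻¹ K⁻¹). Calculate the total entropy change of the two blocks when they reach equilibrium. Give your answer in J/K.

Energy balance: T_f = (m₁c₁T₁ + m₂c₂T₂)/(m₁c₁ + m₂c₂) = 457.85 K.
ΔS₁ = m₁c₁ ln(T_f/T₁) = 94.734 × ln(457.85/475) = -3.483 J/K.
ΔS₂ = m₂c₂ ln(T_f/T₂) = 17.685 × ln(457.85/366) = 3.96 J/K.
ΔS_total = -3.483 + 3.96 = 0.477 J/K.

ΔS_total = 0.477 J/K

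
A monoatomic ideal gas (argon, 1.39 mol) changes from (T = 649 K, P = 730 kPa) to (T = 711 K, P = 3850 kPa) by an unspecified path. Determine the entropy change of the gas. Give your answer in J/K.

ΔS = nC_p ln(T₂/T₁) − nR ln(P₂/P₁), with C_p = 5R/2 = 20.79 J mol⁻¹ K⁻¹ for a monoatomic ideal gas.
ΔS = 1.39 × [20.79 × ln(711/649) − 8.314 × ln(3850/730)] = -16.6 J/K.

ΔS = -16.6 J/K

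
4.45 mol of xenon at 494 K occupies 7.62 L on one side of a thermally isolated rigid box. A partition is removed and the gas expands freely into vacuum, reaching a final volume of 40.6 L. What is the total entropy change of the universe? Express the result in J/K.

ΔS_universe = 61.9 J/K

For an ideal gas in free expansion Q = 0 and W = 0, so T is unchanged.
Entropy is a state function; using a reversible isothermal path, ΔS_gas = nR ln(V₂/V₁) = 4.45 × 8.314 × ln(40.6/7.62) = 61.9 J/K.
The insulated surroundings exchange no heat, so ΔS_surr = 0 and ΔS_universe = ΔS_gas.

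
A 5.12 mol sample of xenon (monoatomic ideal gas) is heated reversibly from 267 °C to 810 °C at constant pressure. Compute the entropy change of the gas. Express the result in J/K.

In kelvin: T₁ = 540.15 K, T₂ = 1083.15 K. At constant pressure, ΔS = nC_p ln(T₂/T₁) with C_p = 5R/2 = 20.79 J mol⁻¹ K⁻¹.
ΔS = 5.12 × 20.79 × ln(1083.15/540.15) = 74 J/K.

ΔS = 74 J/K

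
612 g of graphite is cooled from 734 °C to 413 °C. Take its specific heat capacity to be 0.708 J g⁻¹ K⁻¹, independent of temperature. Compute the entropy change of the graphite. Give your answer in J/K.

ΔS = -166 J/K

In kelvin: T₁ = 1007.15 K, T₂ = 686.15 K. ΔS = ∫dQ_rev/T = m c ln(T₂/T₁) = 612 × 0.708 × ln(686.15/1007.15) = -166 J/K.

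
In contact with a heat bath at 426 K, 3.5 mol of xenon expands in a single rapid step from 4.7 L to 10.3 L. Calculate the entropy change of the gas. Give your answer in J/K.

ΔS_gas = 22.8 J/K

Entropy is a state function, so ΔS_gas depends only on the end states.
For an isothermal ideal gas ΔS_gas = nR ln(V₂/V₁) = 3.5 × 8.314 × ln(10.3/4.7) = 22.8 J/K.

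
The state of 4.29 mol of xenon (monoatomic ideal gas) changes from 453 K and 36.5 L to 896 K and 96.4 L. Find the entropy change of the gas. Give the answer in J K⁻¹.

ΔS = 71.1 J/K

Entropy is a state function: ΔS = nC_V ln(T₂/T₁) + nR ln(V₂/V₁), with C_V = 3R/2 = 12.47 J mol⁻¹ K⁻¹ for a monoatomic ideal gas.
ΔS = 4.29 × [12.47 × ln(896/453) + 8.314 × ln(96.4/36.5)] = 71.1 J/K.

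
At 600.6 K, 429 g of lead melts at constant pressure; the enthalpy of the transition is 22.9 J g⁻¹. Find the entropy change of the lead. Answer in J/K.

Heat absorbed by the substance: Q = mL = 429 × 22.9 = 9824.1 J.
At constant T, ΔS = Q_rev/T = 9824.1 / 600.6 = 16.4 J/K.

ΔS = 16.4 J/K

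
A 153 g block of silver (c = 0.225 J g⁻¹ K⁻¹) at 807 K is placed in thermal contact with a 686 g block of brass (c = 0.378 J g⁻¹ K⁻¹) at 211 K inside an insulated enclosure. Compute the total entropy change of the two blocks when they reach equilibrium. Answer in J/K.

Energy balance: T_f = (m₁c₁T₁ + m₂c₂T₂)/(m₁c₁ + m₂c₂) = 280.85 K.
ΔS₁ = m₁c₁ ln(T_f/T₁) = 34.425 × ln(280.85/807) = -36.34 J/K.
ΔS₂ = m₂c₂ ln(T_f/T₂) = 259.308 × ln(280.85/211) = 74.15 J/K.
ΔS_total = -36.34 + 74.15 = 37.8 J/K.

ΔS_total = 37.8 J/K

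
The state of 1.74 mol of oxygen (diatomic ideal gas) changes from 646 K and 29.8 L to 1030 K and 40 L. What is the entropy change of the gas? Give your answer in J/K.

ΔS = 21.1 J/K

Entropy is a state function: ΔS = nC_V ln(T₂/T₁) + nR ln(V₂/V₁), with C_V = 5R/2 = 20.79 J mol⁻¹ K⁻¹ for a diatomic ideal gas.
ΔS = 1.74 × [20.79 × ln(1030/646) + 8.314 × ln(40/29.8)] = 21.1 J/K.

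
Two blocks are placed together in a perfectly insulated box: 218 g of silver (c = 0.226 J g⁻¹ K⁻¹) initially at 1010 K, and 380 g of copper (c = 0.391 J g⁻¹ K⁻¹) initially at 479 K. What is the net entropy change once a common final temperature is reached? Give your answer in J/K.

ΔS_total = 11.5 J/K

Energy balance: T_f = (m₁c₁T₁ + m₂c₂T₂)/(m₁c₁ + m₂c₂) = 611.23 K.
ΔS₁ = m₁c₁ ln(T_f/T₁) = 49.268 × ln(611.23/1010) = -24.74 J/K.
ΔS₂ = m₂c₂ ln(T_f/T₂) = 148.58 × ln(611.23/479) = 36.22 J/K.
ΔS_total = -24.74 + 36.22 = 11.5 J/K.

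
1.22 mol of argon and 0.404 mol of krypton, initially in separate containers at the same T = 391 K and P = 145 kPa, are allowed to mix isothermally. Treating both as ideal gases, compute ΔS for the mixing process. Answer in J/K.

ΔS_mix = 7.57 J/K

Mole fractions: x_A = 1.22/1.62 = 0.751, x_B = 0.249.
ΔS_mix = −R(n_A ln x_A + n_B ln x_B) = −8.314 × (1.22 ln 0.751 + 0.404 ln 0.249) = 7.57 J/K.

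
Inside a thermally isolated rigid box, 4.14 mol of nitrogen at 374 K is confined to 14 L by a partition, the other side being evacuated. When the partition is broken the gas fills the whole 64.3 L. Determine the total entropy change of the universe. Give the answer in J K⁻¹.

ΔS_universe = 52.5 J/K

No heat is exchanged and no work is done, so the ideal-gas temperature stays constant.
Entropy is a state function; using a reversible isothermal path, ΔS_gas = nR ln(V₂/V₁) = 4.14 × 8.314 × ln(64.3/14) = 52.5 J/K.
The insulated surroundings exchange no heat, so ΔS_surr = 0 and ΔS_universe = ΔS_gas.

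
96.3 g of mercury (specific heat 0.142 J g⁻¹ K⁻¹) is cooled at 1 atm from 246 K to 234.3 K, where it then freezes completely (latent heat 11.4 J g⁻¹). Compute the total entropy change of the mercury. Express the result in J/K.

Cooling step: ΔS₁ = m c ln(T_tr/T_i) = 96.3 × 0.142 × ln(234.3/246) = -0.6664 J/K.
Phase change: ΔS₂ = −mL/T_tr = −96.3 × 11.4 / 234.3 = -4.686 J/K.
ΔS_total = (-0.6664) + (-4.686) = -5.35 J/K.

ΔS = -5.35 J/K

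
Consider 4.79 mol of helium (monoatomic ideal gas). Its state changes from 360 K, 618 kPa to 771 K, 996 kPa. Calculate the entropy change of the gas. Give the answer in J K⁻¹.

ΔS = nC_p ln(T₂/T₁) − nR ln(P₂/P₁), with C_p = 5R/2 = 20.79 J mol⁻¹ K⁻¹ for a monoatomic ideal gas.
ΔS = 4.79 × [20.79 × ln(771/360) − 8.314 × ln(996/618)] = 56.8 J/K.

ΔS = 56.8 J/K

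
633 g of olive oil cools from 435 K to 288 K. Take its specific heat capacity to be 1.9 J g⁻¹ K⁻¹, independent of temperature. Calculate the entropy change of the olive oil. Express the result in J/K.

ΔS = ∫dQ_rev/T = m c ln(T₂/T₁) = 633 × 1.9 × ln(288/435) = -496 J/K.

ΔS = -496 J/K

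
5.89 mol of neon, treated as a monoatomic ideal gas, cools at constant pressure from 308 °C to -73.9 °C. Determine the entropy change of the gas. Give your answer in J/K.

In kelvin: T₁ = 581.15 K, T₂ = 199.25 K. At constant pressure, ΔS = nC_p ln(T₂/T₁) with C_p = 5R/2 = 20.79 J mol⁻¹ K⁻¹.
ΔS = 5.89 × 20.79 × ln(199.25/581.15) = -131 J/K.

ΔS = -131 J/K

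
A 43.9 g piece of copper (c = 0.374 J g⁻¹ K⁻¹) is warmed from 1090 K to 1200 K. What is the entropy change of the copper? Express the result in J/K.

ΔS = 1.58 J/K

ΔS = ∫dQ_rev/T = m c ln(T₂/T₁) = 43.9 × 0.374 × ln(1200/1090) = 1.58 J/K.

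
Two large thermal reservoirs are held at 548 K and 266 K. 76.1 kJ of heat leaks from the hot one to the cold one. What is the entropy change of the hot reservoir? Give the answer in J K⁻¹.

ΔS_hot = -139 J/K

The hot reservoir loses heat Q, so ΔS_hot = −Q/T_H = −76100/548 = -139 J/K.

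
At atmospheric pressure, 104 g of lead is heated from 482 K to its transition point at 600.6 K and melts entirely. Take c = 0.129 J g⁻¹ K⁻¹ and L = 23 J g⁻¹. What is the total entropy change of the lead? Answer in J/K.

Warming step: ΔS₁ = m c ln(T_tr/T_i) = 104 × 0.129 × ln(600.6/482) = 2.951 J/K.
Phase change: ΔS₂ = +mL/T_tr = 104 × 23 / 600.6 = 3.983 J/K.
ΔS_total = (2.951) + (3.983) = 6.93 J/K.

ΔS = 6.93 J/K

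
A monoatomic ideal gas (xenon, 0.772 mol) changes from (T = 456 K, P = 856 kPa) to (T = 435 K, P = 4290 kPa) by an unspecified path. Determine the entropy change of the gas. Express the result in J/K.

ΔS = nC_p ln(T₂/T₁) − nR ln(P₂/P₁), with C_p = 5R/2 = 20.79 J mol⁻¹ K⁻¹ for a monoatomic ideal gas.
ΔS = 0.772 × [20.79 × ln(435/456) − 8.314 × ln(4290/856)] = -11.1 J/K.

ΔS = -11.1 J/K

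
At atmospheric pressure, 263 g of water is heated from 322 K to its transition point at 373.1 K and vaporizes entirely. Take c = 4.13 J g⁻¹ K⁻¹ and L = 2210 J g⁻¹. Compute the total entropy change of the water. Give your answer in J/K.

ΔS = 1720 J/K

Warming step: ΔS₁ = m c ln(T_tr/T_i) = 263 × 4.13 × ln(373.1/322) = 160 J/K.
Phase change: ΔS₂ = +mL/T_tr = 263 × 2210 / 373.1 = 1558 J/K.
ΔS_total = (160) + (1558) = 1720 J/K.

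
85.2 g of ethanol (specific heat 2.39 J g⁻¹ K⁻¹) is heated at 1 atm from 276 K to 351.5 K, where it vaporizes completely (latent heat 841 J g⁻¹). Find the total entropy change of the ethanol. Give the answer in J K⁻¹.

ΔS = 253 J/K

Warming step: ΔS₁ = m c ln(T_tr/T_i) = 85.2 × 2.39 × ln(351.5/276) = 49.24 J/K.
Phase change: ΔS₂ = +mL/T_tr = 85.2 × 841 / 351.5 = 203.8 J/K.
ΔS_total = (49.24) + (203.8) = 253 J/K.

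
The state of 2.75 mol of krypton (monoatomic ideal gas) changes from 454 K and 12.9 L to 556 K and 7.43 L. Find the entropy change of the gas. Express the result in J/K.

Entropy is a state function: ΔS = nC_V ln(T₂/T₁) + nR ln(V₂/V₁), with C_V = 3R/2 = 12.47 J mol⁻¹ K⁻¹ for a monoatomic ideal gas.
ΔS = 2.75 × [12.47 × ln(556/454) + 8.314 × ln(7.43/12.9)] = -5.66 J/K.

ΔS = -5.66 J/K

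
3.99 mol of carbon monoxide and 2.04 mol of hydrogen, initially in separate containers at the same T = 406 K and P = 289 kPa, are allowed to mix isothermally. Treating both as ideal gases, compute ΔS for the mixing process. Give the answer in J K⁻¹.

ΔS_mix = 32.1 J/K

Mole fractions: x_A = 3.99/6.03 = 0.662, x_B = 0.338.
ΔS_mix = −R(n_A ln x_A + n_B ln x_B) = −8.314 × (3.99 ln 0.662 + 2.04 ln 0.338) = 32.1 J/K.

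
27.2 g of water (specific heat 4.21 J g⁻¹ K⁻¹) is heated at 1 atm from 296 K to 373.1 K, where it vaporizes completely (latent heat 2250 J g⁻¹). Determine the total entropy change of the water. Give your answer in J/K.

ΔS = 191 J/K

Warming step: ΔS₁ = m c ln(T_tr/T_i) = 27.2 × 4.21 × ln(373.1/296) = 26.51 J/K.
Phase change: ΔS₂ = +mL/T_tr = 27.2 × 2250 / 373.1 = 164 J/K.
ΔS_total = (26.51) + (164) = 191 J/K.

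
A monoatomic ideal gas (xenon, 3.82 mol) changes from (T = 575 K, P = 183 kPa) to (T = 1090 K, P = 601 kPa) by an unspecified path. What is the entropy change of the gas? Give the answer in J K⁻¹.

ΔS = nC_p ln(T₂/T₁) − nR ln(P₂/P₁), with C_p = 5R/2 = 20.79 J mol⁻¹ K⁻¹ for a monoatomic ideal gas.
ΔS = 3.82 × [20.79 × ln(1090/575) − 8.314 × ln(601/183)] = 13 J/K.

ΔS = 13 J/K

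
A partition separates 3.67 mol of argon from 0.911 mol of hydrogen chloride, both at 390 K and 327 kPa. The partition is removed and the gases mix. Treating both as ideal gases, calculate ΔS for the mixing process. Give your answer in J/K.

ΔS_mix = 19 J/K

Mole fractions: x_A = 3.67/4.58 = 0.801, x_B = 0.199.
ΔS_mix = −R(n_A ln x_A + n_B ln x_B) = −8.314 × (3.67 ln 0.801 + 0.911 ln 0.199) = 19 J/K.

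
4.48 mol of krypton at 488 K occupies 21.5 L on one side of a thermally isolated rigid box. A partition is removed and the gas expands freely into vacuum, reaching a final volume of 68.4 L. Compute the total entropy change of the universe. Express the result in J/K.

ΔS_universe = 43.1 J/K

No heat is exchanged and no work is done, so the ideal-gas temperature stays constant.
Entropy is a state function; using a reversible isothermal path, ΔS_gas = nR ln(V₂/V₁) = 4.48 × 8.314 × ln(68.4/21.5) = 43.1 J/K.
The insulated surroundings exchange no heat, so ΔS_surr = 0 and ΔS_universe = ΔS_gas.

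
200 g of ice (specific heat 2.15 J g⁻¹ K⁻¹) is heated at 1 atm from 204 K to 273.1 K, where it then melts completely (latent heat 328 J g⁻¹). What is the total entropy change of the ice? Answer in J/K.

ΔS = 366 J/K

Warming step: ΔS₁ = m c ln(T_tr/T_i) = 200 × 2.15 × ln(273.1/204) = 125.4 J/K.
Phase change: ΔS₂ = +mL/T_tr = 200 × 328 / 273.1 = 240.2 J/K.
ΔS_total = (125.4) + (240.2) = 366 J/K.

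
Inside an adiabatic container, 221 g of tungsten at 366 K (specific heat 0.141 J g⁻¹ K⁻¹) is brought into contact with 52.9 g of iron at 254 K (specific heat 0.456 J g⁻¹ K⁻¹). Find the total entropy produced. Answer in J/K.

Energy balance: T_f = (m₁c₁T₁ + m₂c₂T₂)/(m₁c₁ + m₂c₂) = 317.13 K.
ΔS₁ = m₁c₁ ln(T_f/T₁) = 31.161 × ln(317.13/366) = -4.466 J/K.
ΔS₂ = m₂c₂ ln(T_f/T₂) = 24.1224 × ln(317.13/254) = 5.355 J/K.
ΔS_total = -4.466 + 5.355 = 0.889 J/K.

ΔS_total = 0.889 J/K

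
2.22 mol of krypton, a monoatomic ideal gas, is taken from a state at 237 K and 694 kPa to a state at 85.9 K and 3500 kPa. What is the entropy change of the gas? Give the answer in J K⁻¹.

ΔS = nC_p ln(T₂/T₁) − nR ln(P₂/P₁), with C_p = 5R/2 = 20.79 J mol⁻¹ K⁻¹ for a monoatomic ideal gas.
ΔS = 2.22 × [20.79 × ln(85.9/237) − 8.314 × ln(3500/694)] = -76.7 J/K.

ΔS = -76.7 J/K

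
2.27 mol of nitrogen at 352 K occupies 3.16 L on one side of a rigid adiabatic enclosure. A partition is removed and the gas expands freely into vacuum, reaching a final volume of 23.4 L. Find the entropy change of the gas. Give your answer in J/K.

No heat is exchanged and no work is done, so the ideal-gas temperature stays constant.
Entropy is a state function; using a reversible isothermal path, ΔS_gas = nR ln(V₂/V₁) = 2.27 × 8.314 × ln(23.4/3.16) = 37.8 J/K.

ΔS_gas = 37.8 J/K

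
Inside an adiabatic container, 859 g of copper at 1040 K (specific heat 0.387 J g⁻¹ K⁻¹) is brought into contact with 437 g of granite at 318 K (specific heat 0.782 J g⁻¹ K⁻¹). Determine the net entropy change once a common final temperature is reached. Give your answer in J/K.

Energy balance: T_f = (m₁c₁T₁ + m₂c₂T₂)/(m₁c₁ + m₂c₂) = 674.02 K.
ΔS₁ = m₁c₁ ln(T_f/T₁) = 332.433 × ln(674.02/1040) = -144.18 J/K.
ΔS₂ = m₂c₂ ln(T_f/T₂) = 341.734 × ln(674.02/318) = 256.71 J/K.
ΔS_total = -144.18 + 256.71 = 113 J/K.

ΔS_total = 113 J/K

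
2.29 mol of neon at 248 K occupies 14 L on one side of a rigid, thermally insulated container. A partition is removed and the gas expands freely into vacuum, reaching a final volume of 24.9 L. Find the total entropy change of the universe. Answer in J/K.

ΔS_universe = 11 J/K

For an ideal gas in free expansion Q = 0 and W = 0, so T is unchanged.
Entropy is a state function; using a reversible isothermal path, ΔS_gas = nR ln(V₂/V₁) = 2.29 × 8.314 × ln(24.9/14) = 11 J/K.
The insulated surroundings exchange no heat, so ΔS_surr = 0 and ΔS_universe = ΔS_gas.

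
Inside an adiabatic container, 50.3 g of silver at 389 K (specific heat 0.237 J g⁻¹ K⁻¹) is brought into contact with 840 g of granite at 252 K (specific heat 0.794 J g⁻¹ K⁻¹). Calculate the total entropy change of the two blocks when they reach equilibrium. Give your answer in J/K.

Energy balance: T_f = (m₁c₁T₁ + m₂c₂T₂)/(m₁c₁ + m₂c₂) = 254.41 K.
ΔS₁ = m₁c₁ ln(T_f/T₁) = 11.9211 × ln(254.41/389) = -5.062 J/K.
ΔS₂ = m₂c₂ ln(T_f/T₂) = 666.96 × ln(254.41/252) = 6.337 J/K.
ΔS_total = -5.062 + 6.337 = 1.27 J/K.

ΔS_total = 1.27 J/K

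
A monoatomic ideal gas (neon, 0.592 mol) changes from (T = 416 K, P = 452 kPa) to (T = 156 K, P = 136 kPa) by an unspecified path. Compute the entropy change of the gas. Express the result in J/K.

ΔS = -6.16 J/K

ΔS = nC_p ln(T₂/T₁) − nR ln(P₂/P₁), with C_p = 5R/2 = 20.79 J mol⁻¹ K⁻¹ for a monoatomic ideal gas.
ΔS = 0.592 × [20.79 × ln(156/416) − 8.314 × ln(136/452)] = -6.16 J/K.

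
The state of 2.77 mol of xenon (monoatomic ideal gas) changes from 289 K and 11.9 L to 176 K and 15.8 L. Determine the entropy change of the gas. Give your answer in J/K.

Entropy is a state function: ΔS = nC_V ln(T₂/T₁) + nR ln(V₂/V₁), with C_V = 3R/2 = 12.47 J mol⁻¹ K⁻¹ for a monoatomic ideal gas.
ΔS = 2.77 × [12.47 × ln(176/289) + 8.314 × ln(15.8/11.9)] = -10.6 J/K.

ΔS = -10.6 J/K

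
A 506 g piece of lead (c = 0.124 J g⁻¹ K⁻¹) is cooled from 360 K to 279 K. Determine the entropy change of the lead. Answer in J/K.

ΔS = ∫dQ_rev/T = m c ln(T₂/T₁) = 506 × 0.124 × ln(279/360) = -16 J/K.

ΔS = -16 J/K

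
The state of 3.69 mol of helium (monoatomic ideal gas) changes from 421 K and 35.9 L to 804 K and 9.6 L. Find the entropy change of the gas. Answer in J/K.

ΔS = -10.7 J/K

Entropy is a state function: ΔS = nC_V ln(T₂/T₁) + nR ln(V₂/V₁), with C_V = 3R/2 = 12.47 J mol⁻¹ K⁻¹ for a monoatomic ideal gas.
ΔS = 3.69 × [12.47 × ln(804/421) + 8.314 × ln(9.6/35.9)] = -10.7 J/K.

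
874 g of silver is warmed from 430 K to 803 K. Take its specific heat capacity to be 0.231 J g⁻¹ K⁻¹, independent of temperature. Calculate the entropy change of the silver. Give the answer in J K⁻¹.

ΔS = 126 J/K

ΔS = ∫dQ_rev/T = m c ln(T₂/T₁) = 874 × 0.231 × ln(803/430) = 126 J/K.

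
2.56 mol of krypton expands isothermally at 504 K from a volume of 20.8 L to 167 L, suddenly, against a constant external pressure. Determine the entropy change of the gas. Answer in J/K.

Entropy is a state function, so ΔS_gas depends only on the end states.
For an isothermal ideal gas ΔS_gas = nR ln(V₂/V₁) = 2.56 × 8.314 × ln(167/20.8) = 44.3 J/K.

ΔS_gas = 44.3 J/K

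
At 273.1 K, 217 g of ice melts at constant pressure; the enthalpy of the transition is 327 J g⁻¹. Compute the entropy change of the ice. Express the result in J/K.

ΔS = 260 J/K

Heat absorbed by the substance: Q = mL = 217 × 327 = 70959 J.
At constant T, ΔS = Q_rev/T = 70959 / 273.1 = 260 J/K.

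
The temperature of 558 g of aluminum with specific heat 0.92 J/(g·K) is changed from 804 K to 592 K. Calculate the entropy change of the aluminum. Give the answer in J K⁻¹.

ΔS = ∫dQ_rev/T = m c ln(T₂/T₁) = 558 × 0.92 × ln(592/804) = -157 J/K.

ΔS = -157 J/K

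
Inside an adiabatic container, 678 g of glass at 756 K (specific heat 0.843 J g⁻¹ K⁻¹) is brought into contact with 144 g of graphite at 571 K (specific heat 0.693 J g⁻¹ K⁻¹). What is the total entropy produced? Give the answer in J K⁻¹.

Energy balance: T_f = (m₁c₁T₁ + m₂c₂T₂)/(m₁c₁ + m₂c₂) = 728.5 K.
ΔS₁ = m₁c₁ ln(T_f/T₁) = 571.554 × ln(728.5/756) = -21.18 J/K.
ΔS₂ = m₂c₂ ln(T_f/T₂) = 99.792 × ln(728.5/571) = 24.31 J/K.
ΔS_total = -21.18 + 24.31 = 3.13 J/K.

ΔS_total = 3.13 J/K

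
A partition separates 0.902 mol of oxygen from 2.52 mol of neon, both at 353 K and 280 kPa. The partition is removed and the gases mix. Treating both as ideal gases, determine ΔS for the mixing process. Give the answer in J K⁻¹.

ΔS_mix = 16.4 J/K

Mole fractions: x_A = 0.902/3.42 = 0.264, x_B = 0.736.
ΔS_mix = −R(n_A ln x_A + n_B ln x_B) = −8.314 × (0.902 ln 0.264 + 2.52 ln 0.736) = 16.4 J/K.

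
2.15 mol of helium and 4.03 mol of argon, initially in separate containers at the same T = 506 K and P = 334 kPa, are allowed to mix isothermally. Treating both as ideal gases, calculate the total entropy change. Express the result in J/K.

Mole fractions: x_A = 2.15/6.18 = 0.348, x_B = 0.652.
ΔS_mix = −R(n_A ln x_A + n_B ln x_B) = −8.314 × (2.15 ln 0.348 + 4.03 ln 0.652) = 33.2 J/K.

ΔS_mix = 33.2 J/K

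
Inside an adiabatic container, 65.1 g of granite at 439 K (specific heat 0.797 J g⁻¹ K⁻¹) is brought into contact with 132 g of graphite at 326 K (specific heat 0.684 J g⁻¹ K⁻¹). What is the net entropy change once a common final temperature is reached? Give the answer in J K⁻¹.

Energy balance: T_f = (m₁c₁T₁ + m₂c₂T₂)/(m₁c₁ + m₂c₂) = 367.24 K.
ΔS₁ = m₁c₁ ln(T_f/T₁) = 51.8847 × ln(367.24/439) = -9.261 J/K.
ΔS₂ = m₂c₂ ln(T_f/T₂) = 90.288 × ln(367.24/326) = 10.75 J/K.
ΔS_total = -9.261 + 10.75 = 1.49 J/K.

ΔS_total = 1.49 J/K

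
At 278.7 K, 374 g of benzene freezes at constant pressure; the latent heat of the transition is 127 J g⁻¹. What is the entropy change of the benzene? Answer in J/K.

Heat released by the substance: Q = −mL = −374 × 127 = −47498 J.
At constant T, ΔS = Q_rev/T = −47498 / 278.7 = -170 J/K.

ΔS = -170 J/K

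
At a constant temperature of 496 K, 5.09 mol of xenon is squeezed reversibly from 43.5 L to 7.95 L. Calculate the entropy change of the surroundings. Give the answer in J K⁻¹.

ΔS_surr = 71.9 J/K

For an isothermal ideal gas ΔS_gas = nR ln(V₂/V₁) = 5.09 × 8.314 × ln(7.95/43.5) = -71.9 J/K.
The process is reversible, so ΔS_surr = −ΔS_gas = 71.9 J/K and ΔS_universe = 0.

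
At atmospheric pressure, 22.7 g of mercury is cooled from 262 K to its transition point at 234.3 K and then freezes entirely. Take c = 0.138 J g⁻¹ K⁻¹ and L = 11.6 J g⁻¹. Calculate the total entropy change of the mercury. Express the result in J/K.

Cooling step: ΔS₁ = m c ln(T_tr/T_i) = 22.7 × 0.138 × ln(234.3/262) = -0.35 J/K.
Phase change: ΔS₂ = −mL/T_tr = −22.7 × 11.6 / 234.3 = -1.124 J/K.
ΔS_total = (-0.35) + (-1.124) = -1.47 J/K.

ΔS = -1.47 J/K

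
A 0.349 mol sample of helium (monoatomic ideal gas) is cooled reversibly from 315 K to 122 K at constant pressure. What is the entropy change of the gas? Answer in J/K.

ΔS = -6.88 J/K

At constant pressure, ΔS = nC_p ln(T₂/T₁) with C_p = 5R/2 = 20.79 J mol⁻¹ K⁻¹.
ΔS = 0.349 × 20.79 × ln(122/315) = -6.88 J/K.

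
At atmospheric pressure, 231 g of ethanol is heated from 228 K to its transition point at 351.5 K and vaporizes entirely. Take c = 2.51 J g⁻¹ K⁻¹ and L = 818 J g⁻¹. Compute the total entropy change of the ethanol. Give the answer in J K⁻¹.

ΔS = 789 J/K

Warming step: ΔS₁ = m c ln(T_tr/T_i) = 231 × 2.51 × ln(351.5/228) = 251 J/K.
Phase change: ΔS₂ = +mL/T_tr = 231 × 818 / 351.5 = 537.6 J/K.
ΔS_total = (251) + (537.6) = 789 J/K.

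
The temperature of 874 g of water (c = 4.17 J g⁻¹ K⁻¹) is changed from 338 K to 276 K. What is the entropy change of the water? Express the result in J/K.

ΔS = -739 J/K

ΔS = ∫dQ_rev/T = m c ln(T₂/T₁) = 874 × 4.17 × ln(276/338) = -739 J/K.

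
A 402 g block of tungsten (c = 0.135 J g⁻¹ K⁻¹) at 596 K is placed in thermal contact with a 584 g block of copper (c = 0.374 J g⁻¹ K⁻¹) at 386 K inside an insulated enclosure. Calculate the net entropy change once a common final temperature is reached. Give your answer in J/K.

ΔS_total = 4.46 J/K

Energy balance: T_f = (m₁c₁T₁ + m₂c₂T₂)/(m₁c₁ + m₂c₂) = 427.79 K.
ΔS₁ = m₁c₁ ln(T_f/T₁) = 54.27 × ln(427.79/596) = -17.996 J/K.
ΔS₂ = m₂c₂ ln(T_f/T₂) = 218.416 × ln(427.79/386) = 22.454 J/K.
ΔS_total = -17.996 + 22.454 = 4.46 J/K.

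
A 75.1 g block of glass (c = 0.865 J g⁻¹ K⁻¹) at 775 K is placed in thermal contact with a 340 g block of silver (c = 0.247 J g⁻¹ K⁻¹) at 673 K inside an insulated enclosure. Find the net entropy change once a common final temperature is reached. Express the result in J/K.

Energy balance: T_f = (m₁c₁T₁ + m₂c₂T₂)/(m₁c₁ + m₂c₂) = 717.49 K.
ΔS₁ = m₁c₁ ln(T_f/T₁) = 64.9615 × ln(717.49/775) = -5.009 J/K.
ΔS₂ = m₂c₂ ln(T_f/T₂) = 83.98 × ln(717.49/673) = 5.376 J/K.
ΔS_total = -5.009 + 5.376 = 0.367 J/K.

ΔS_total = 0.367 J/K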